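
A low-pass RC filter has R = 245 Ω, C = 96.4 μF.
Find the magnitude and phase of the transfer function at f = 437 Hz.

Step 1 — Angular frequency: ω = 2π·437 = 2746 rad/s.
Step 2 — Transfer function: H(jω) = 1/(1 + jωRC).
Step 3 — Denominator: 1 + jωRC = 1 + j·2746·245·9.64e-05 = 1 + j64.85.
Step 4 — H = 0.0002377 - j0.01542.
Step 5 — Magnitude: |H| = 0.01542 (-36.2 dB); phase: φ = -89.1°.

|H| = 0.01542 (-36.2 dB), φ = -89.1°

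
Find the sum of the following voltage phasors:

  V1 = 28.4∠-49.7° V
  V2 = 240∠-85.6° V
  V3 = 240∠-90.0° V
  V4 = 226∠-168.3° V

Step 1 — Convert each phasor to rectangular form:
  V1 = 28.4·(cos(-49.7°) + j·sin(-49.7°)) = 18.37 - j21.66 V
  V2 = 240·(cos(-85.6°) + j·sin(-85.6°)) = 18.41 - j239.3 V
  V3 = 240·(cos(-90.0°) + j·sin(-90.0°)) = 0 - j240 V
  V4 = 226·(cos(-168.3°) + j·sin(-168.3°)) = -221.3 - j45.83 V
Step 2 — Sum components: V_total = -184.5 - j546.8 V.
Step 3 — Convert to polar: |V_total| = 577.1 V, ∠V_total = -108.6°.

V_total = 577.1∠-108.6° V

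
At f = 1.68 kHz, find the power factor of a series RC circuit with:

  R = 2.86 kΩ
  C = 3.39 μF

Step 1 — Angular frequency: ω = 2π·f = 2π·1680 = 1.056e+04 rad/s.
Step 2 — Component impedances:
  R: Z = R = 2860 Ω
  C: Z = 1/(jωC) = -j/(ω·C) = 0 - j27.95 Ω
Step 3 — Series combination: Z_total = R + C = 2860 - j27.95 Ω = 2860∠-0.6° Ω.
Step 4 — Power factor: PF = cos(φ) = Re(Z)/|Z| = 2860/2860 = 1.
Step 5 — Type: Im(Z) = -27.95 ⇒ leading (phase φ = -0.6°).

PF = 1 (leading, φ = -0.6°)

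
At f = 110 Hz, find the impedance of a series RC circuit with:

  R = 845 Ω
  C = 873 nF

Step 1 — Angular frequency: ω = 2π·f = 2π·110 = 691.2 rad/s.
Step 2 — Component impedances:
  R: Z = R = 845 Ω
  C: Z = 1/(jωC) = -j/(ω·C) = 0 - j1657 Ω
Step 3 — Series combination: Z_total = R + C = 845 - j1657 Ω = 1860∠-63.0° Ω.

Z = 845 - j1657 Ω = 1860∠-63.0° Ω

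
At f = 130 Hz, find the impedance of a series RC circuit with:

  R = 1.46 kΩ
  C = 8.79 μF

Step 1 — Angular frequency: ω = 2π·f = 2π·130 = 816.8 rad/s.
Step 2 — Component impedances:
  R: Z = R = 1460 Ω
  C: Z = 1/(jωC) = -j/(ω·C) = 0 - j139.3 Ω
Step 3 — Series combination: Z_total = R + C = 1460 - j139.3 Ω = 1467∠-5.4° Ω.

Z = 1460 - j139.3 Ω = 1467∠-5.4° Ω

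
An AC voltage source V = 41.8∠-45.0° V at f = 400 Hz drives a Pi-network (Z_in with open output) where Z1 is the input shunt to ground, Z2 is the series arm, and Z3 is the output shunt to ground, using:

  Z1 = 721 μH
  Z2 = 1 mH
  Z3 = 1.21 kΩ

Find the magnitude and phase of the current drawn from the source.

Step 1 — Angular frequency: ω = 2π·f = 2π·400 = 2513 rad/s.
Step 2 — Component impedances:
  Z1: Z = jωL = j·2513·0.000721 = 0 + j1.812 Ω
  Z2: Z = jωL = j·2513·0.001 = 0 + j2.513 Ω
  Z3: Z = R = 1210 Ω
Step 3 — With open output, the series arm Z2 and the output shunt Z3 appear in series to ground: Z2 + Z3 = 1210 + j2.513 Ω.
Step 4 — Parallel with input shunt Z1: Z_in = Z1 || (Z2 + Z3) = 0.002714 + j1.812 Ω = 1.812∠89.9° Ω.
Step 5 — Source phasor: V = 41.8∠-45.0° V = 29.56 - j29.56 V.
Step 6 — Ohm's law: I = V / Z_total = (29.56 - j29.56) / (0.002714 + j1.812) = -16.29 - j16.34 A.
Step 7 — Convert to polar: |I| = 23.07 A, ∠I = -134.9°.

I = 23.07∠-134.9° A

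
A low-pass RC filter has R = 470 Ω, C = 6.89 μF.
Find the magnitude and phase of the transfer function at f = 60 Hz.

Step 1 — Angular frequency: ω = 2π·60 = 377 rad/s.
Step 2 — Transfer function: H(jω) = 1/(1 + jωRC).
Step 3 — Denominator: 1 + jωRC = 1 + j·377·470·6.89e-06 = 1 + j1.221.
Step 4 — H = 0.4015 - j0.4902.
Step 5 — Magnitude: |H| = 0.6337 (-4.0 dB); phase: φ = -50.7°.

|H| = 0.6337 (-4.0 dB), φ = -50.7°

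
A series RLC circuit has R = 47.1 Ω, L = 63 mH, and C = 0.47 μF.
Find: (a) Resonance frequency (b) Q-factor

Step 1 — Resonance condition Im(Z)=0 gives ω₀ = 1/√(LC).
Step 2 — ω₀ = 1/√(0.063·4.7e-07) = 5811 rad/s.
Step 3 — f₀ = ω₀/(2π) = 924.9 Hz.
Step 4 — Series Q: Q = ω₀L/R = 5811·0.063/47.1 = 7.773.

(a) f₀ = 924.9 Hz  (b) Q = 7.773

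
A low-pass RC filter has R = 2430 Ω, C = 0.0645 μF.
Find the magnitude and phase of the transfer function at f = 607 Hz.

Step 1 — Angular frequency: ω = 2π·607 = 3814 rad/s.
Step 2 — Transfer function: H(jω) = 1/(1 + jωRC).
Step 3 — Denominator: 1 + jωRC = 1 + j·3814·2430·6.45e-08 = 1 + j0.5978.
Step 4 — H = 0.7367 - j0.4404.
Step 5 — Magnitude: |H| = 0.8583 (-1.3 dB); phase: φ = -30.9°.

|H| = 0.8583 (-1.3 dB), φ = -30.9°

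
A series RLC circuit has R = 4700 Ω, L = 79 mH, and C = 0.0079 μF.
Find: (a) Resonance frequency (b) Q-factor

Step 1 — Resonance condition Im(Z)=0 gives ω₀ = 1/√(LC).
Step 2 — ω₀ = 1/√(0.079·7.9e-09) = 4.003e+04 rad/s.
Step 3 — f₀ = ω₀/(2π) = 6371 Hz.
Step 4 — Series Q: Q = ω₀L/R = 4.003e+04·0.079/4700 = 0.6728.

(a) f₀ = 6371 Hz  (b) Q = 0.6728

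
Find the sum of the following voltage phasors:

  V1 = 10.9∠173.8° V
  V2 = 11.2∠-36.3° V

Step 1 — Convert each phasor to rectangular form:
  V1 = 10.9·(cos(173.8°) + j·sin(173.8°)) = -10.84 + j1.177 V
  V2 = 11.2·(cos(-36.3°) + j·sin(-36.3°)) = 9.026 - j6.631 V
Step 2 — Sum components: V_total = -1.81 - j5.453 V.
Step 3 — Convert to polar: |V_total| = 5.746 V, ∠V_total = -108.4°.

V_total = 5.746∠-108.4° V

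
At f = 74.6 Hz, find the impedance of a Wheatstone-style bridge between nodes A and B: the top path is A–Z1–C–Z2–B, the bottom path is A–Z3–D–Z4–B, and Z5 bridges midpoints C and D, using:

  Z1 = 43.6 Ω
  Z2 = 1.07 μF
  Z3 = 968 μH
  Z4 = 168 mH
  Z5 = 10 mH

Step 1 — Angular frequency: ω = 2π·f = 2π·74.6 = 468.7 rad/s.
Step 2 — Component impedances:
  Z1: Z = R = 43.6 Ω
  Z2: Z = 1/(jωC) = -j/(ω·C) = 0 - j1994 Ω
  Z3: Z = jωL = j·468.7·0.000968 = 0 + j0.4537 Ω
  Z4: Z = jωL = j·468.7·0.168 = 0 + j78.75 Ω
  Z5: Z = jωL = j·468.7·0.01 = 0 + j4.687 Ω
Step 3 — Bridge requires nodal analysis (the Z5 bridge couples midpoints C and D, so the two paths cannot be reduced to a simple series/parallel combination). Setting node B to ground and injecting 1 A at node A, the 3-node admittance system at A, C, D solves to V_A = Z_AB = 0.001535 + j82.45 Ω = 82.45∠90.0° Ω.

Z = 0.001535 + j82.45 Ω = 82.45∠90.0° Ω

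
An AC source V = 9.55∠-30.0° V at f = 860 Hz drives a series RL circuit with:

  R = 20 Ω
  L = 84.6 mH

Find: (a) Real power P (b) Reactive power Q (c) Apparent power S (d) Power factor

Step 1 — Angular frequency: ω = 2π·f = 2π·860 = 5404 rad/s.
Step 2 — Component impedances:
  R: Z = R = 20 Ω
  L: Z = jωL = j·5404·0.0846 = 0 + j457.1 Ω
Step 3 — Series combination: Z_total = R + L = 20 + j457.1 Ω = 457.6∠87.5° Ω.
Step 4 — Source phasor: V = 9.55∠-30.0° V = 8.271 - j4.775 V.
Step 5 — Current: I = V / Z = -0.009635 - j0.01851 A = 0.02087∠-117.5° A.
Step 6 — Complex power: S = V·I* = 0.008712 + j0.1991 VA.
Step 7 — Real power: P = Re(S) = 0.008712 W.
Step 8 — Reactive power: Q = Im(S) = 0.1991 VAR.
Step 9 — Apparent power: |S| = 0.1993 VA.
Step 10 — Power factor: PF = P/|S| = 0.04371 (lagging).

(a) P = 0.008712 W  (b) Q = 0.1991 VAR  (c) S = 0.1993 VA  (d) PF = 0.04371 (lagging)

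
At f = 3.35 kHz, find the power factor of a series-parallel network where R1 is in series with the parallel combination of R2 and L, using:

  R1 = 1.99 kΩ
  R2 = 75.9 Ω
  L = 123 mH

Step 1 — Angular frequency: ω = 2π·f = 2π·3350 = 2.105e+04 rad/s.
Step 2 — Component impedances:
  R1: Z = R = 1990 Ω
  R2: Z = R = 75.9 Ω
  L: Z = jωL = j·2.105e+04·0.123 = 0 + j2589 Ω
Step 3 — Parallel branch: R2 || L = 1/(1/R2 + 1/L) = 75.83 + j2.223 Ω.
Step 4 — Series with R1: Z_total = R1 + (R2 || L) = 2066 + j2.223 Ω = 2066∠0.1° Ω.
Step 5 — Power factor: PF = cos(φ) = Re(Z)/|Z| = 2066/2066 = 1.
Step 6 — Type: Im(Z) = 2.223 ⇒ lagging (phase φ = 0.1°).

PF = 1 (lagging, φ = 0.1°)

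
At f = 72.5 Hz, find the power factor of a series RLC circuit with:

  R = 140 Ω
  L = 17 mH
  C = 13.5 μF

Step 1 — Angular frequency: ω = 2π·f = 2π·72.5 = 455.5 rad/s.
Step 2 — Component impedances:
  R: Z = R = 140 Ω
  L: Z = jωL = j·455.5·0.017 = 0 + j7.744 Ω
  C: Z = 1/(jωC) = -j/(ω·C) = 0 - j162.6 Ω
Step 3 — Series combination: Z_total = R + L + C = 140 - j154.9 Ω = 208.8∠-47.9° Ω.
Step 4 — Power factor: PF = cos(φ) = Re(Z)/|Z| = 140/208.77 = 0.6706.
Step 5 — Type: Im(Z) = -154.9 ⇒ leading (phase φ = -47.9°).

PF = 0.6706 (leading, φ = -47.9°)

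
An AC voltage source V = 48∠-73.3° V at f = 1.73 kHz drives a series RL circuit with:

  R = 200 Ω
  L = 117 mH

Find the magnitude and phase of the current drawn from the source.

Step 1 — Angular frequency: ω = 2π·f = 2π·1730 = 1.087e+04 rad/s.
Step 2 — Component impedances:
  R: Z = R = 200 Ω
  L: Z = jωL = j·1.087e+04·0.117 = 0 + j1272 Ω
Step 3 — Series combination: Z_total = R + L = 200 + j1272 Ω = 1287∠81.1° Ω.
Step 4 — Source phasor: V = 48∠-73.3° V = 13.79 - j45.98 V.
Step 5 — Ohm's law: I = V / Z_total = (13.79 - j45.98) / (200 + j1272) = -0.03361 - j0.01613 A.
Step 6 — Convert to polar: |I| = 0.03728 A, ∠I = -154.4°.

I = 0.03728∠-154.4° A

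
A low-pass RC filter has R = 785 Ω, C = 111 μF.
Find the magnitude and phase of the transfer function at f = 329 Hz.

Step 1 — Angular frequency: ω = 2π·329 = 2067 rad/s.
Step 2 — Transfer function: H(jω) = 1/(1 + jωRC).
Step 3 — Denominator: 1 + jωRC = 1 + j·2067·785·0.000111 = 1 + j180.1.
Step 4 — H = 3.082e-05 - j0.005552.
Step 5 — Magnitude: |H| = 0.005552 (-45.1 dB); phase: φ = -89.7°.

|H| = 0.005552 (-45.1 dB), φ = -89.7°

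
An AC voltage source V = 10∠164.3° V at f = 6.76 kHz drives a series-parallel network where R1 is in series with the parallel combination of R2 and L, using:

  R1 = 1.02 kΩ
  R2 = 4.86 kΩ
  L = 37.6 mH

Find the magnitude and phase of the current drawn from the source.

Step 1 — Angular frequency: ω = 2π·f = 2π·6760 = 4.247e+04 rad/s.
Step 2 — Component impedances:
  R1: Z = R = 1020 Ω
  R2: Z = R = 4860 Ω
  L: Z = jωL = j·4.247e+04·0.0376 = 0 + j1597 Ω
Step 3 — Parallel branch: R2 || L = 1/(1/R2 + 1/L) = 473.7 + j1441 Ω.
Step 4 — Series with R1: Z_total = R1 + (R2 || L) = 1494 + j1441 Ω = 2076∠44.0° Ω.
Step 5 — Source phasor: V = 10∠164.3° V = -9.627 + j2.706 V.
Step 6 — Ohm's law: I = V / Z_total = (-9.627 + j2.706) / (1494 + j1441) = -0.002432 + j0.004159 A.
Step 7 — Convert to polar: |I| = 0.004818 A, ∠I = 120.3°.

I = 0.004818∠120.3° A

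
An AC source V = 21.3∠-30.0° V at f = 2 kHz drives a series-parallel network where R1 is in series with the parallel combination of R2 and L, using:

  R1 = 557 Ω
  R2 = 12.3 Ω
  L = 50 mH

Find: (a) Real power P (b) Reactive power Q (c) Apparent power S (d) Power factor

Step 1 — Angular frequency: ω = 2π·f = 2π·2000 = 1.257e+04 rad/s.
Step 2 — Component impedances:
  R1: Z = R = 557 Ω
  R2: Z = R = 12.3 Ω
  L: Z = jωL = j·1.257e+04·0.05 = 0 + j628.3 Ω
Step 3 — Parallel branch: R2 || L = 1/(1/R2 + 1/L) = 12.3 + j0.2407 Ω.
Step 4 — Series with R1: Z_total = R1 + (R2 || L) = 569.3 + j0.2407 Ω = 569.3∠0.0° Ω.
Step 5 — Source phasor: V = 21.3∠-30.0° V = 18.45 - j10.65 V.
Step 6 — Current: I = V / Z = 0.03239 - j0.01872 A = 0.03741∠-30.0° A.
Step 7 — Complex power: S = V·I* = 0.7969 + j0.0003369 VA.
Step 8 — Real power: P = Re(S) = 0.7969 W.
Step 9 — Reactive power: Q = Im(S) = 0.0003369 VAR.
Step 10 — Apparent power: |S| = 0.7969 VA.
Step 11 — Power factor: PF = P/|S| = 1 (lagging).

(a) P = 0.7969 W  (b) Q = 0.0003369 VAR  (c) S = 0.7969 VA  (d) PF = 1 (lagging)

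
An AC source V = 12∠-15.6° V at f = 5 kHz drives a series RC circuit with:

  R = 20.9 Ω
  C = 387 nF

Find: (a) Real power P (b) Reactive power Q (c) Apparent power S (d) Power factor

Step 1 — Angular frequency: ω = 2π·f = 2π·5000 = 3.142e+04 rad/s.
Step 2 — Component impedances:
  R: Z = R = 20.9 Ω
  C: Z = 1/(jωC) = -j/(ω·C) = 0 - j82.25 Ω
Step 3 — Series combination: Z_total = R + C = 20.9 - j82.25 Ω = 84.86∠-75.7° Ω.
Step 4 — Source phasor: V = 12∠-15.6° V = 11.56 - j3.227 V.
Step 5 — Current: I = V / Z = 0.0704 + j0.1226 A = 0.1414∠60.1° A.
Step 6 — Complex power: S = V·I* = 0.4179 - j1.645 VA.
Step 7 — Real power: P = Re(S) = 0.4179 W.
Step 8 — Reactive power: Q = Im(S) = -1.645 VAR.
Step 9 — Apparent power: |S| = 1.697 VA.
Step 10 — Power factor: PF = P/|S| = 0.2463 (leading).

(a) P = 0.4179 W  (b) Q = -1.645 VAR  (c) S = 1.697 VA  (d) PF = 0.2463 (leading)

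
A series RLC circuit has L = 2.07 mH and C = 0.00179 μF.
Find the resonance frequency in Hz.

Step 1 — Resonance condition Im(Z)=0 gives ω₀ = 1/√(LC).
Step 2 — ω₀ = 1/√(0.00207·1.79e-09) = 5.195e+05 rad/s.
Step 3 — f₀ = ω₀/(2π) = 8.268e+04 Hz.

f₀ = 8.268e+04 Hz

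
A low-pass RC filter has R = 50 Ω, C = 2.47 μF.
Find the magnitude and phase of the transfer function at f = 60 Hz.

Step 1 — Angular frequency: ω = 2π·60 = 377 rad/s.
Step 2 — Transfer function: H(jω) = 1/(1 + jωRC).
Step 3 — Denominator: 1 + jωRC = 1 + j·377·50·2.47e-06 = 1 + j0.04656.
Step 4 — H = 0.9978 - j0.04646.
Step 5 — Magnitude: |H| = 0.9989 (-0.0 dB); phase: φ = -2.7°.

|H| = 0.9989 (-0.0 dB), φ = -2.7°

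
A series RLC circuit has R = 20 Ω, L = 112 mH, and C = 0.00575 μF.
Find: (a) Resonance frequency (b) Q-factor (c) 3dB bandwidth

Step 1 — Resonance condition Im(Z)=0 gives ω₀ = 1/√(LC).
Step 2 — ω₀ = 1/√(0.112·5.75e-09) = 3.941e+04 rad/s.
Step 3 — f₀ = ω₀/(2π) = 6272 Hz.
Step 4 — Series Q: Q = ω₀L/R = 3.941e+04·0.112/20 = 220.7.
Step 5 — 3dB bandwidth: Δω = ω₀/Q = 178.6 rad/s; BW = Δω/(2π) = 28.42 Hz.

(a) f₀ = 6272 Hz  (b) Q = 220.7  (c) BW = 28.42 Hz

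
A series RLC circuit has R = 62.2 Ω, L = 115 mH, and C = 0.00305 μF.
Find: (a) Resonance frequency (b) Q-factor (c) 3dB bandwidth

Step 1 — Resonance condition Im(Z)=0 gives ω₀ = 1/√(LC).
Step 2 — ω₀ = 1/√(0.115·3.05e-09) = 5.34e+04 rad/s.
Step 3 — f₀ = ω₀/(2π) = 8498 Hz.
Step 4 — Series Q: Q = ω₀L/R = 5.34e+04·0.115/62.2 = 98.72.
Step 5 — 3dB bandwidth: Δω = ω₀/Q = 540.9 rad/s; BW = Δω/(2π) = 86.08 Hz.

(a) f₀ = 8498 Hz  (b) Q = 98.72  (c) BW = 86.08 Hz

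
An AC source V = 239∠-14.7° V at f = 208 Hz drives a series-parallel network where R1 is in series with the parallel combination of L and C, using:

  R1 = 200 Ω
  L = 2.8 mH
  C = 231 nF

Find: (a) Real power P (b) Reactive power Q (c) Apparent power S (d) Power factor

Step 1 — Angular frequency: ω = 2π·f = 2π·208 = 1307 rad/s.
Step 2 — Component impedances:
  R1: Z = R = 200 Ω
  L: Z = jωL = j·1307·0.0028 = 0 + j3.659 Ω
  C: Z = 1/(jωC) = -j/(ω·C) = 0 - j3312 Ω
Step 3 — Parallel branch: L || C = 1/(1/L + 1/C) = 0 + j3.663 Ω.
Step 4 — Series with R1: Z_total = R1 + (L || C) = 200 + j3.663 Ω = 200∠1.0° Ω.
Step 5 — Source phasor: V = 239∠-14.7° V = 231.2 - j60.65 V.
Step 6 — Current: I = V / Z = 1.15 - j0.3243 A = 1.195∠-15.7° A.
Step 7 — Complex power: S = V·I* = 285.5 + j5.23 VA.
Step 8 — Real power: P = Re(S) = 285.5 W.
Step 9 — Reactive power: Q = Im(S) = 5.23 VAR.
Step 10 — Apparent power: |S| = 285.6 VA.
Step 11 — Power factor: PF = P/|S| = 0.9998 (lagging).

(a) P = 285.5 W  (b) Q = 5.23 VAR  (c) S = 285.6 VA  (d) PF = 0.9998 (lagging)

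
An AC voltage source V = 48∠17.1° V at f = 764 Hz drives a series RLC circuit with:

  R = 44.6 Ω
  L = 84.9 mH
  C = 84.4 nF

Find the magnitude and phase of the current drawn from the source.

Step 1 — Angular frequency: ω = 2π·f = 2π·764 = 4800 rad/s.
Step 2 — Component impedances:
  R: Z = R = 44.6 Ω
  L: Z = jωL = j·4800·0.0849 = 0 + j407.6 Ω
  C: Z = 1/(jωC) = -j/(ω·C) = 0 - j2468 Ω
Step 3 — Series combination: Z_total = R + L + C = 44.6 - j2061 Ω = 2061∠-88.8° Ω.
Step 4 — Source phasor: V = 48∠17.1° V = 45.88 + j14.11 V.
Step 5 — Ohm's law: I = V / Z_total = (45.88 + j14.11) / (44.6 - j2061) = -0.006364 + j0.0224 A.
Step 6 — Convert to polar: |I| = 0.02329 A, ∠I = 105.9°.

I = 0.02329∠105.9° A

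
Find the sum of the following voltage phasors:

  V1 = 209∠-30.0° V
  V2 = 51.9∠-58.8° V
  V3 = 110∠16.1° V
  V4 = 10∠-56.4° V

Step 1 — Convert each phasor to rectangular form:
  V1 = 209·(cos(-30.0°) + j·sin(-30.0°)) = 181 - j104.5 V
  V2 = 51.9·(cos(-58.8°) + j·sin(-58.8°)) = 26.89 - j44.39 V
  V3 = 110·(cos(16.1°) + j·sin(16.1°)) = 105.7 + j30.5 V
  V4 = 10·(cos(-56.4°) + j·sin(-56.4°)) = 5.534 - j8.329 V
Step 2 — Sum components: V_total = 319.1 - j126.7 V.
Step 3 — Convert to polar: |V_total| = 343.3 V, ∠V_total = -21.7°.

V_total = 343.3∠-21.7° V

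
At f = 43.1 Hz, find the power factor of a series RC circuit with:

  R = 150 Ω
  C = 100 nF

Step 1 — Angular frequency: ω = 2π·f = 2π·43.1 = 270.8 rad/s.
Step 2 — Component impedances:
  R: Z = R = 150 Ω
  C: Z = 1/(jωC) = -j/(ω·C) = 0 - j3.693e+04 Ω
Step 3 — Series combination: Z_total = R + C = 150 - j3.693e+04 Ω = 3.693e+04∠-89.8° Ω.
Step 4 — Power factor: PF = cos(φ) = Re(Z)/|Z| = 150/3.693e+04 = 0.004062.
Step 5 — Type: Im(Z) = -3.693e+04 ⇒ leading (phase φ = -89.8°).

PF = 0.004062 (leading, φ = -89.8°)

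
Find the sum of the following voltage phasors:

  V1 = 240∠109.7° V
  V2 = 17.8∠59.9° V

Step 1 — Convert each phasor to rectangular form:
  V1 = 240·(cos(109.7°) + j·sin(109.7°)) = -80.9 + j226 V
  V2 = 17.8·(cos(59.9°) + j·sin(59.9°)) = 8.927 + j15.4 V
Step 2 — Sum components: V_total = -71.98 + j241.4 V.
Step 3 — Convert to polar: |V_total| = 251.9 V, ∠V_total = 106.6°.

V_total = 251.9∠106.6° V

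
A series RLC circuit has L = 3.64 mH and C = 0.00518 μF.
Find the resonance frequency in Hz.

Step 1 — Resonance condition Im(Z)=0 gives ω₀ = 1/√(LC).
Step 2 — ω₀ = 1/√(0.00364·5.18e-09) = 2.303e+05 rad/s.
Step 3 — f₀ = ω₀/(2π) = 3.665e+04 Hz.

f₀ = 3.665e+04 Hz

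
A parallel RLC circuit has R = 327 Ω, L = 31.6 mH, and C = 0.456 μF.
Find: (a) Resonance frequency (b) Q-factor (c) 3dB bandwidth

Step 1 — Resonance: ω₀ = 1/√(LC) = 1/√(0.0316·4.56e-07) = 8331 rad/s.
Step 2 — f₀ = ω₀/(2π) = 1326 Hz.
Step 3 — Parallel Q: Q = R/(ω₀L) = 327/(8331·0.0316) = 1.242.
Step 4 — Bandwidth: Δω = ω₀/Q = 6706 rad/s; BW = Δω/(2π) = 1067 Hz.

(a) f₀ = 1326 Hz  (b) Q = 1.242  (c) BW = 1067 Hz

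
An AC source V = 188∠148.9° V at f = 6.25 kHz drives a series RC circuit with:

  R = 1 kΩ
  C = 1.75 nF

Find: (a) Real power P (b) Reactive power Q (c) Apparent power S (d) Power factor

Step 1 — Angular frequency: ω = 2π·f = 2π·6250 = 3.927e+04 rad/s.
Step 2 — Component impedances:
  R: Z = R = 1000 Ω
  C: Z = 1/(jωC) = -j/(ω·C) = 0 - j1.455e+04 Ω
Step 3 — Series combination: Z_total = R + C = 1000 - j1.455e+04 Ω = 1.459e+04∠-86.1° Ω.
Step 4 — Source phasor: V = 188∠148.9° V = -161 + j97.11 V.
Step 5 — Current: I = V / Z = -0.007399 - j0.01055 A = 0.01289∠-125.0° A.
Step 6 — Complex power: S = V·I* = 0.1661 - j2.418 VA.
Step 7 — Real power: P = Re(S) = 0.1661 W.
Step 8 — Reactive power: Q = Im(S) = -2.418 VAR.
Step 9 — Apparent power: |S| = 2.423 VA.
Step 10 — Power factor: PF = P/|S| = 0.06856 (leading).

(a) P = 0.1661 W  (b) Q = -2.418 VAR  (c) S = 2.423 VA  (d) PF = 0.06856 (leading)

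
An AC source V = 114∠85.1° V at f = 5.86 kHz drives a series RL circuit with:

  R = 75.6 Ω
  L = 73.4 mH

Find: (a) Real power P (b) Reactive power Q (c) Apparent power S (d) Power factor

Step 1 — Angular frequency: ω = 2π·f = 2π·5860 = 3.682e+04 rad/s.
Step 2 — Component impedances:
  R: Z = R = 75.6 Ω
  L: Z = jωL = j·3.682e+04·0.0734 = 0 + j2703 Ω
Step 3 — Series combination: Z_total = R + L = 75.6 + j2703 Ω = 2704∠88.4° Ω.
Step 4 — Source phasor: V = 114∠85.1° V = 9.738 + j113.6 V.
Step 5 — Current: I = V / Z = 0.0421 - j0.002426 A = 0.04217∠-3.3° A.
Step 6 — Complex power: S = V·I* = 0.1344 + j4.805 VA.
Step 7 — Real power: P = Re(S) = 0.1344 W.
Step 8 — Reactive power: Q = Im(S) = 4.805 VAR.
Step 9 — Apparent power: |S| = 4.807 VA.
Step 10 — Power factor: PF = P/|S| = 0.02796 (lagging).

(a) P = 0.1344 W  (b) Q = 4.805 VAR  (c) S = 4.807 VA  (d) PF = 0.02796 (lagging)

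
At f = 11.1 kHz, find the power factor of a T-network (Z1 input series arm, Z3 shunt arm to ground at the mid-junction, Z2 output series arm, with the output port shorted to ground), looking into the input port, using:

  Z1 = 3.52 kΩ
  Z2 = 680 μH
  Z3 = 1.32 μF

Step 1 — Angular frequency: ω = 2π·f = 2π·1.11e+04 = 6.974e+04 rad/s.
Step 2 — Component impedances:
  Z1: Z = R = 3520 Ω
  Z2: Z = jωL = j·6.974e+04·0.00068 = 0 + j47.43 Ω
  Z3: Z = 1/(jωC) = -j/(ω·C) = 0 - j10.86 Ω
Step 3 — With the output port shorted to ground, the output series arm Z2 runs from the junction to ground; the shunt arm Z3 also runs from the junction to ground. They appear in parallel: Z3 || Z2 = 0 - j14.09 Ω.
Step 4 — Series with input arm Z1: Z_in = Z1 + (Z3 || Z2) = 3520 - j14.09 Ω = 3520∠-0.2° Ω.
Step 5 — Power factor: PF = cos(φ) = Re(Z)/|Z| = 3520/3520 = 1.
Step 6 — Type: Im(Z) = -14.09 ⇒ leading (phase φ = -0.2°).

PF = 1 (leading, φ = -0.2°)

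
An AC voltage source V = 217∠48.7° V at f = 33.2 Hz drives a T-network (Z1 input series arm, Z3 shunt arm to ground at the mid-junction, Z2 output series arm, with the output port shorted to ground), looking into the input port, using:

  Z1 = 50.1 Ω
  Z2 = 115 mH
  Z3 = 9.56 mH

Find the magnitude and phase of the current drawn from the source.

Step 1 — Angular frequency: ω = 2π·f = 2π·33.2 = 208.6 rad/s.
Step 2 — Component impedances:
  Z1: Z = R = 50.1 Ω
  Z2: Z = jωL = j·208.6·0.115 = 0 + j23.99 Ω
  Z3: Z = jωL = j·208.6·0.00956 = 0 + j1.994 Ω
Step 3 — With the output port shorted to ground, the output series arm Z2 runs from the junction to ground; the shunt arm Z3 also runs from the junction to ground. They appear in parallel: Z3 || Z2 = 0 + j1.841 Ω.
Step 4 — Series with input arm Z1: Z_in = Z1 + (Z3 || Z2) = 50.1 + j1.841 Ω = 50.13∠2.1° Ω.
Step 5 — Source phasor: V = 217∠48.7° V = 143.2 + j163 V.
Step 6 — Ohm's law: I = V / Z_total = (143.2 + j163) / (50.1 + j1.841) = 2.974 + j3.145 A.
Step 7 — Convert to polar: |I| = 4.328 A, ∠I = 46.6°.

I = 4.328∠46.6° A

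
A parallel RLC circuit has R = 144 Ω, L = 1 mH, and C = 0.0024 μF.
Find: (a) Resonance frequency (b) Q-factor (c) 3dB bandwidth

Step 1 — Resonance: ω₀ = 1/√(LC) = 1/√(0.001·2.4e-09) = 6.455e+05 rad/s.
Step 2 — f₀ = ω₀/(2π) = 1.027e+05 Hz.
Step 3 — Parallel Q: Q = R/(ω₀L) = 144/(6.455e+05·0.001) = 0.2231.
Step 4 — Bandwidth: Δω = ω₀/Q = 2.894e+06 rad/s; BW = Δω/(2π) = 4.605e+05 Hz.

(a) f₀ = 1.027e+05 Hz  (b) Q = 0.2231  (c) BW = 4.605e+05 Hz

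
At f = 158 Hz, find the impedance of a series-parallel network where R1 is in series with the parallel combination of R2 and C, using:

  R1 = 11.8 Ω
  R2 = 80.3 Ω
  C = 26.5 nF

Step 1 — Angular frequency: ω = 2π·f = 2π·158 = 992.7 rad/s.
Step 2 — Component impedances:
  R1: Z = R = 11.8 Ω
  R2: Z = R = 80.3 Ω
  C: Z = 1/(jωC) = -j/(ω·C) = 0 - j3.801e+04 Ω
Step 3 — Parallel branch: R2 || C = 1/(1/R2 + 1/C) = 80.3 - j0.1696 Ω.
Step 4 — Series with R1: Z_total = R1 + (R2 || C) = 92.1 - j0.1696 Ω = 92.1∠-0.1° Ω.

Z = 92.1 - j0.1696 Ω = 92.1∠-0.1° Ω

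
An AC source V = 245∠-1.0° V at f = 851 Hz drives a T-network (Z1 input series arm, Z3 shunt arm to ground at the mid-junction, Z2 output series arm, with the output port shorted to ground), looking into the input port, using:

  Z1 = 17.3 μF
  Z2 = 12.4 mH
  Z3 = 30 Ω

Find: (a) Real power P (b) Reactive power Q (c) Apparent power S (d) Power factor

Step 1 — Angular frequency: ω = 2π·f = 2π·851 = 5347 rad/s.
Step 2 — Component impedances:
  Z1: Z = 1/(jωC) = -j/(ω·C) = 0 - j10.81 Ω
  Z2: Z = jωL = j·5347·0.0124 = 0 + j66.3 Ω
  Z3: Z = R = 30 Ω
Step 3 — With the output port shorted to ground, the output series arm Z2 runs from the junction to ground; the shunt arm Z3 also runs from the junction to ground. They appear in parallel: Z3 || Z2 = 24.9 + j11.27 Ω.
Step 4 — Series with input arm Z1: Z_in = Z1 + (Z3 || Z2) = 24.9 + j0.4569 Ω = 24.91∠1.1° Ω.
Step 5 — Source phasor: V = 245∠-1.0° V = 245 - j4.276 V.
Step 6 — Current: I = V / Z = 9.831 - j0.3521 A = 9.837∠-2.1° A.
Step 7 — Complex power: S = V·I* = 2410 + j44.21 VA.
Step 8 — Real power: P = Re(S) = 2410 W.
Step 9 — Reactive power: Q = Im(S) = 44.21 VAR.
Step 10 — Apparent power: |S| = 2410 VA.
Step 11 — Power factor: PF = P/|S| = 0.9998 (lagging).

(a) P = 2410 W  (b) Q = 44.21 VAR  (c) S = 2410 VA  (d) PF = 0.9998 (lagging)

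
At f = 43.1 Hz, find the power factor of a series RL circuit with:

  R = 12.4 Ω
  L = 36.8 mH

Step 1 — Angular frequency: ω = 2π·f = 2π·43.1 = 270.8 rad/s.
Step 2 — Component impedances:
  R: Z = R = 12.4 Ω
  L: Z = jωL = j·270.8·0.0368 = 0 + j9.966 Ω
Step 3 — Series combination: Z_total = R + L = 12.4 + j9.966 Ω = 15.91∠38.8° Ω.
Step 4 — Power factor: PF = cos(φ) = Re(Z)/|Z| = 12.4/15.908 = 0.7795.
Step 5 — Type: Im(Z) = 9.966 ⇒ lagging (phase φ = 38.8°).

PF = 0.7795 (lagging, φ = 38.8°)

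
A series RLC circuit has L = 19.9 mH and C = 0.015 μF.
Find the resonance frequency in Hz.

Step 1 — Resonance condition Im(Z)=0 gives ω₀ = 1/√(LC).
Step 2 — ω₀ = 1/√(0.0199·1.5e-08) = 5.788e+04 rad/s.
Step 3 — f₀ = ω₀/(2π) = 9212 Hz.

f₀ = 9212 Hz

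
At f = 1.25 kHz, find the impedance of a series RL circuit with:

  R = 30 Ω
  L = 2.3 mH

Step 1 — Angular frequency: ω = 2π·f = 2π·1250 = 7854 rad/s.
Step 2 — Component impedances:
  R: Z = R = 30 Ω
  L: Z = jωL = j·7854·0.0023 = 0 + j18.06 Ω
Step 3 — Series combination: Z_total = R + L = 30 + j18.06 Ω = 35.02∠31.1° Ω.

Z = 30 + j18.06 Ω = 35.02∠31.1° Ω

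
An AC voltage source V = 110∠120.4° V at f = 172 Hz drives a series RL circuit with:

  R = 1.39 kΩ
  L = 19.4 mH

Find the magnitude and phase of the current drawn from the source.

Step 1 — Angular frequency: ω = 2π·f = 2π·172 = 1081 rad/s.
Step 2 — Component impedances:
  R: Z = R = 1390 Ω
  L: Z = jωL = j·1081·0.0194 = 0 + j20.97 Ω
Step 3 — Series combination: Z_total = R + L = 1390 + j20.97 Ω = 1390∠0.9° Ω.
Step 4 — Source phasor: V = 110∠120.4° V = -55.66 + j94.88 V.
Step 5 — Ohm's law: I = V / Z_total = (-55.66 + j94.88) / (1390 + j20.97) = -0.03901 + j0.06884 A.
Step 6 — Convert to polar: |I| = 0.07913 A, ∠I = 119.5°.

I = 0.07913∠119.5° A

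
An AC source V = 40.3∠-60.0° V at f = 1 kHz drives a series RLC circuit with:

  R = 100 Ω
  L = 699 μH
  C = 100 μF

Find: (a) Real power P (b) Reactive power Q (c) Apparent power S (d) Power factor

Step 1 — Angular frequency: ω = 2π·f = 2π·1000 = 6283 rad/s.
Step 2 — Component impedances:
  R: Z = R = 100 Ω
  L: Z = jωL = j·6283·0.000699 = 0 + j4.392 Ω
  C: Z = 1/(jωC) = -j/(ω·C) = 0 - j1.592 Ω
Step 3 — Series combination: Z_total = R + L + C = 100 + j2.8 Ω = 100∠1.6° Ω.
Step 4 — Source phasor: V = 40.3∠-60.0° V = 20.15 - j34.9 V.
Step 5 — Current: I = V / Z = 0.1916 - j0.3544 A = 0.4028∠-61.6° A.
Step 6 — Complex power: S = V·I* = 16.23 + j0.4545 VA.
Step 7 — Real power: P = Re(S) = 16.23 W.
Step 8 — Reactive power: Q = Im(S) = 0.4545 VAR.
Step 9 — Apparent power: |S| = 16.23 VA.
Step 10 — Power factor: PF = P/|S| = 0.9996 (lagging).

(a) P = 16.23 W  (b) Q = 0.4545 VAR  (c) S = 16.23 VA  (d) PF = 0.9996 (lagging)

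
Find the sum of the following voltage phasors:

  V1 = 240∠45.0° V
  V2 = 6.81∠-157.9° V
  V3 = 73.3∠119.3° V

Step 1 — Convert each phasor to rectangular form:
  V1 = 240·(cos(45.0°) + j·sin(45.0°)) = 169.7 + j169.7 V
  V2 = 6.81·(cos(-157.9°) + j·sin(-157.9°)) = -6.31 - j2.562 V
  V3 = 73.3·(cos(119.3°) + j·sin(119.3°)) = -35.87 + j63.92 V
Step 2 — Sum components: V_total = 127.5 + j231.1 V.
Step 3 — Convert to polar: |V_total| = 263.9 V, ∠V_total = 61.1°.

V_total = 263.9∠61.1° V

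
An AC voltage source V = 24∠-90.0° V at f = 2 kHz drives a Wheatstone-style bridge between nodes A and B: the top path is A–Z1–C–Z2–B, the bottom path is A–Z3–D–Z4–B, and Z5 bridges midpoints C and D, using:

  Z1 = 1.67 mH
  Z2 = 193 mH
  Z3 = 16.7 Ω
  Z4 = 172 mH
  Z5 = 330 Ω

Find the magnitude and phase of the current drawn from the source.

Step 1 — Angular frequency: ω = 2π·f = 2π·2000 = 1.257e+04 rad/s.
Step 2 — Component impedances:
  Z1: Z = jωL = j·1.257e+04·0.00167 = 0 + j20.99 Ω
  Z2: Z = jωL = j·1.257e+04·0.193 = 0 + j2425 Ω
  Z3: Z = R = 16.7 Ω
  Z4: Z = jωL = j·1.257e+04·0.172 = 0 + j2161 Ω
  Z5: Z = R = 330 Ω
Step 3 — Bridge requires nodal analysis (the Z5 bridge couples midpoints C and D, so the two paths cannot be reduced to a simple series/parallel combination). Setting node B to ground and injecting 1 A at node A, the 3-node admittance system at A, C, D solves to V_A = Z_AB = 4.79 + j1148 Ω = 1148∠89.8° Ω.
Step 4 — Source phasor: V = 24∠-90.0° V = 0 - j24 V.
Step 5 — Ohm's law: I = V / Z_total = (0 - j24) / (4.79 + j1148) = -0.0209 - j8.722e-05 A.
Step 6 — Convert to polar: |I| = 0.02091 A, ∠I = -179.8°.

I = 0.02091∠-179.8° A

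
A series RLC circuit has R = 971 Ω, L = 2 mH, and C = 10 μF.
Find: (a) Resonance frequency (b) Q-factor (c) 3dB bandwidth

Step 1 — Resonance: ω₀ = 1/√(LC) = 1/√(0.002·1e-05) = 7071 rad/s.
Step 2 — f₀ = ω₀/(2π) = 1125 Hz.
Step 3 — Series Q: Q = ω₀L/R = 7071·0.002/971 = 0.01456.
Step 4 — Bandwidth: Δω = ω₀/Q = 4.855e+05 rad/s; BW = Δω/(2π) = 7.727e+04 Hz.

(a) f₀ = 1125 Hz  (b) Q = 0.01456  (c) BW = 7.727e+04 Hz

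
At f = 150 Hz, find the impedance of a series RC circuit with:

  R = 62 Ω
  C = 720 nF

Step 1 — Angular frequency: ω = 2π·f = 2π·150 = 942.5 rad/s.
Step 2 — Component impedances:
  R: Z = R = 62 Ω
  C: Z = 1/(jωC) = -j/(ω·C) = 0 - j1474 Ω
Step 3 — Series combination: Z_total = R + C = 62 - j1474 Ω = 1475∠-87.6° Ω.

Z = 62 - j1474 Ω = 1475∠-87.6° Ω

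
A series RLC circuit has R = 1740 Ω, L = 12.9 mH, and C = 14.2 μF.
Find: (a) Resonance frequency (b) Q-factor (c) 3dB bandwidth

Step 1 — Resonance: ω₀ = 1/√(LC) = 1/√(0.0129·1.42e-05) = 2336 rad/s.
Step 2 — f₀ = ω₀/(2π) = 371.9 Hz.
Step 3 — Series Q: Q = ω₀L/R = 2336·0.0129/1740 = 0.01732.
Step 4 — Bandwidth: Δω = ω₀/Q = 1.349e+05 rad/s; BW = Δω/(2π) = 2.147e+04 Hz.

(a) f₀ = 371.9 Hz  (b) Q = 0.01732  (c) BW = 2.147e+04 Hz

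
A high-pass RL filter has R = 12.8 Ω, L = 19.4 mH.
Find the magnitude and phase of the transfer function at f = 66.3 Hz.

Step 1 — Angular frequency: ω = 2π·66.3 = 416.6 rad/s.
Step 2 — Transfer function: H(jω) = jωL/(R + jωL).
Step 3 — Numerator jωL = j·8.082; denominator R + jωL = 12.8 + j8.082.
Step 4 — H = 0.285 + j0.4514.
Step 5 — Magnitude: |H| = 0.5339 (-5.5 dB); phase: φ = 57.7°.

|H| = 0.5339 (-5.5 dB), φ = 57.7°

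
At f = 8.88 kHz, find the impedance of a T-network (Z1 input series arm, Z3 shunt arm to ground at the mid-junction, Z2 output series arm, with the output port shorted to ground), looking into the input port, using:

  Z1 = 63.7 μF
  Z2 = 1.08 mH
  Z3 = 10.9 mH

Step 1 — Angular frequency: ω = 2π·f = 2π·8880 = 5.579e+04 rad/s.
Step 2 — Component impedances:
  Z1: Z = 1/(jωC) = -j/(ω·C) = 0 - j0.2814 Ω
  Z2: Z = jωL = j·5.579e+04·0.00108 = 0 + j60.26 Ω
  Z3: Z = jωL = j·5.579e+04·0.0109 = 0 + j608.2 Ω
Step 3 — With the output port shorted to ground, the output series arm Z2 runs from the junction to ground; the shunt arm Z3 also runs from the junction to ground. They appear in parallel: Z3 || Z2 = 0 + j54.83 Ω.
Step 4 — Series with input arm Z1: Z_in = Z1 + (Z3 || Z2) = 0 + j54.54 Ω = 54.54∠90.0° Ω.

Z = 0 + j54.54 Ω = 54.54∠90.0° Ω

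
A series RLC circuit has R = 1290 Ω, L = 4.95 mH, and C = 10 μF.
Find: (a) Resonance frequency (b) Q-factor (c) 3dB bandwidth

Step 1 — Resonance: ω₀ = 1/√(LC) = 1/√(0.00495·1e-05) = 4495 rad/s.
Step 2 — f₀ = ω₀/(2π) = 715.3 Hz.
Step 3 — Series Q: Q = ω₀L/R = 4495·0.00495/1290 = 0.01725.
Step 4 — Bandwidth: Δω = ω₀/Q = 2.606e+05 rad/s; BW = Δω/(2π) = 4.148e+04 Hz.

(a) f₀ = 715.3 Hz  (b) Q = 0.01725  (c) BW = 4.148e+04 Hz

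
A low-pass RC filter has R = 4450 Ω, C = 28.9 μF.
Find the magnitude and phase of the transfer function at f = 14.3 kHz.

Step 1 — Angular frequency: ω = 2π·1.43e+04 = 8.985e+04 rad/s.
Step 2 — Transfer function: H(jω) = 1/(1 + jωRC).
Step 3 — Denominator: 1 + jωRC = 1 + j·8.985e+04·4450·2.89e-05 = 1 + j1.156e+04.
Step 4 — H = 7.489e-09 - j8.654e-05.
Step 5 — Magnitude: |H| = 8.654e-05 (-81.3 dB); phase: φ = -90.0°.

|H| = 8.654e-05 (-81.3 dB), φ = -90.0°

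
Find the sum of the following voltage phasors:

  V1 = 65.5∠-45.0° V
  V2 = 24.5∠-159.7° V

Step 1 — Convert each phasor to rectangular form:
  V1 = 65.5·(cos(-45.0°) + j·sin(-45.0°)) = 46.32 - j46.32 V
  V2 = 24.5·(cos(-159.7°) + j·sin(-159.7°)) = -22.98 - j8.5 V
Step 2 — Sum components: V_total = 23.34 - j54.82 V.
Step 3 — Convert to polar: |V_total| = 59.58 V, ∠V_total = -66.9°.

V_total = 59.58∠-66.9° V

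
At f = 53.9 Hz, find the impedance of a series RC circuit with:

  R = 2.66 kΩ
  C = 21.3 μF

Step 1 — Angular frequency: ω = 2π·f = 2π·53.9 = 338.7 rad/s.
Step 2 — Component impedances:
  R: Z = R = 2660 Ω
  C: Z = 1/(jωC) = -j/(ω·C) = 0 - j138.6 Ω
Step 3 — Series combination: Z_total = R + C = 2660 - j138.6 Ω = 2664∠-3.0° Ω.

Z = 2660 - j138.6 Ω = 2664∠-3.0° Ω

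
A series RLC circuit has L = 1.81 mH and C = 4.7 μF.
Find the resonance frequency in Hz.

Step 1 — Resonance condition Im(Z)=0 gives ω₀ = 1/√(LC).
Step 2 — ω₀ = 1/√(0.00181·4.7e-06) = 1.084e+04 rad/s.
Step 3 — f₀ = ω₀/(2π) = 1726 Hz.

f₀ = 1726 Hz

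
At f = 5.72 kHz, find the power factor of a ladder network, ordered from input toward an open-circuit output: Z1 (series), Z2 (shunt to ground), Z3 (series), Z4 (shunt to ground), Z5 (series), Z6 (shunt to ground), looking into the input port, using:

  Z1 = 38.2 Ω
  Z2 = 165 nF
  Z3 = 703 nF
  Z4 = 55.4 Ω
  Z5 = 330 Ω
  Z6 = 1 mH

Step 1 — Angular frequency: ω = 2π·f = 2π·5720 = 3.594e+04 rad/s.
Step 2 — Component impedances:
  Z1: Z = R = 38.2 Ω
  Z2: Z = 1/(jωC) = -j/(ω·C) = 0 - j168.6 Ω
  Z3: Z = 1/(jωC) = -j/(ω·C) = 0 - j39.58 Ω
  Z4: Z = R = 55.4 Ω
  Z5: Z = R = 330 Ω
  Z6: Z = jωL = j·3.594e+04·0.001 = 0 + j35.94 Ω
Step 3 — Ladder network (open output): work backward from the far end, alternating series and parallel combinations. Z_in = 68.02 - j38.4 Ω = 78.11∠-29.4° Ω.
Step 4 — Power factor: PF = cos(φ) = Re(Z)/|Z| = 68.02/78.11 = 0.8708.
Step 5 — Type: Im(Z) = -38.4 ⇒ leading (phase φ = -29.4°).

PF = 0.8708 (leading, φ = -29.4°)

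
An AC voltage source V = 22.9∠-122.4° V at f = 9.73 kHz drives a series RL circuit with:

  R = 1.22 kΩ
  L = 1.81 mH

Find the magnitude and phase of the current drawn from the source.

Step 1 — Angular frequency: ω = 2π·f = 2π·9730 = 6.114e+04 rad/s.
Step 2 — Component impedances:
  R: Z = R = 1220 Ω
  L: Z = jωL = j·6.114e+04·0.00181 = 0 + j110.7 Ω
Step 3 — Series combination: Z_total = R + L = 1220 + j110.7 Ω = 1225∠5.2° Ω.
Step 4 — Source phasor: V = 22.9∠-122.4° V = -12.27 - j19.34 V.
Step 5 — Ohm's law: I = V / Z_total = (-12.27 - j19.34) / (1220 + j110.7) = -0.0114 - j0.01481 A.
Step 6 — Convert to polar: |I| = 0.01869 A, ∠I = -127.6°.

I = 0.01869∠-127.6° A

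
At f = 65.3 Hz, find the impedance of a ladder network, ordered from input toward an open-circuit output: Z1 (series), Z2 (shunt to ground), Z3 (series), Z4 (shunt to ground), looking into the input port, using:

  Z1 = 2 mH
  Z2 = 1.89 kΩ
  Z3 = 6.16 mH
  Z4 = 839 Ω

Step 1 — Angular frequency: ω = 2π·f = 2π·65.3 = 410.3 rad/s.
Step 2 — Component impedances:
  Z1: Z = jωL = j·410.3·0.002 = 0 + j0.8206 Ω
  Z2: Z = R = 1890 Ω
  Z3: Z = jωL = j·410.3·0.00616 = 0 + j2.527 Ω
  Z4: Z = R = 839 Ω
Step 3 — Ladder network (open output): work backward from the far end, alternating series and parallel combinations. Z_in = 581.1 + j2.033 Ω = 581.1∠0.2° Ω.

Z = 581.1 + j2.033 Ω = 581.1∠0.2° Ω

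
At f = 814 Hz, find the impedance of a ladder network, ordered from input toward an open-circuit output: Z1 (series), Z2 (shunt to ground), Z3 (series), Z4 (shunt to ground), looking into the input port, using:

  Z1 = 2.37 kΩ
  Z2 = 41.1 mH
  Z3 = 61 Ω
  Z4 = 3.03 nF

Step 1 — Angular frequency: ω = 2π·f = 2π·814 = 5115 rad/s.
Step 2 — Component impedances:
  Z1: Z = R = 2370 Ω
  Z2: Z = jωL = j·5115·0.0411 = 0 + j210.2 Ω
  Z3: Z = R = 61 Ω
  Z4: Z = 1/(jωC) = -j/(ω·C) = 0 - j6.453e+04 Ω
Step 3 — Ladder network (open output): work backward from the far end, alternating series and parallel combinations. Z_in = 2370 + j210.9 Ω = 2379∠5.1° Ω.

Z = 2370 + j210.9 Ω = 2379∠5.1° Ω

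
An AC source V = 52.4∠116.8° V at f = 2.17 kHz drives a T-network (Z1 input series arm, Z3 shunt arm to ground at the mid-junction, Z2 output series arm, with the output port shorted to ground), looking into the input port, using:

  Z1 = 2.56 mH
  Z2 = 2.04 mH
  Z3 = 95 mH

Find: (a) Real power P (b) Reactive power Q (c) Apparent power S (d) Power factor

Step 1 — Angular frequency: ω = 2π·f = 2π·2170 = 1.363e+04 rad/s.
Step 2 — Component impedances:
  Z1: Z = jωL = j·1.363e+04·0.00256 = 0 + j34.9 Ω
  Z2: Z = jωL = j·1.363e+04·0.00204 = 0 + j27.81 Ω
  Z3: Z = jωL = j·1.363e+04·0.095 = 0 + j1295 Ω
Step 3 — With the output port shorted to ground, the output series arm Z2 runs from the junction to ground; the shunt arm Z3 also runs from the junction to ground. They appear in parallel: Z3 || Z2 = 0 + j27.23 Ω.
Step 4 — Series with input arm Z1: Z_in = Z1 + (Z3 || Z2) = 0 + j62.13 Ω = 62.13∠90.0° Ω.
Step 5 — Source phasor: V = 52.4∠116.8° V = -23.63 + j46.77 V.
Step 6 — Current: I = V / Z = 0.7528 + j0.3802 A = 0.8433∠26.8° A.
Step 7 — Complex power: S = V·I* = 0 + j44.19 VA.
Step 8 — Real power: P = Re(S) = 0 W.
Step 9 — Reactive power: Q = Im(S) = 44.19 VAR.
Step 10 — Apparent power: |S| = 44.19 VA.
Step 11 — Power factor: PF = P/|S| = 0 (lagging).

(a) P = 0 W  (b) Q = 44.19 VAR  (c) S = 44.19 VA  (d) PF = 0 (lagging)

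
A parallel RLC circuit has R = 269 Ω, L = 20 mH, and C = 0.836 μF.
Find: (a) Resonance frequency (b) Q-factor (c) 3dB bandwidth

Step 1 — Resonance: ω₀ = 1/√(LC) = 1/√(0.02·8.36e-07) = 7734 rad/s.
Step 2 — f₀ = ω₀/(2π) = 1231 Hz.
Step 3 — Parallel Q: Q = R/(ω₀L) = 269/(7734·0.02) = 1.739.
Step 4 — Bandwidth: Δω = ω₀/Q = 4447 rad/s; BW = Δω/(2π) = 707.7 Hz.

(a) f₀ = 1231 Hz  (b) Q = 1.739  (c) BW = 707.7 Hz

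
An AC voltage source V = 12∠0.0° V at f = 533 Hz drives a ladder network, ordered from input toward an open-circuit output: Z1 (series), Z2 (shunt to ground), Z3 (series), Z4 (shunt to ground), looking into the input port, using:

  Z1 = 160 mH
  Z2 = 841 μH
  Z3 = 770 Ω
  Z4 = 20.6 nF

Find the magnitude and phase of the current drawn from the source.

Step 1 — Angular frequency: ω = 2π·f = 2π·533 = 3349 rad/s.
Step 2 — Component impedances:
  Z1: Z = jωL = j·3349·0.16 = 0 + j535.8 Ω
  Z2: Z = jωL = j·3349·0.000841 = 0 + j2.816 Ω
  Z3: Z = R = 770 Ω
  Z4: Z = 1/(jωC) = -j/(ω·C) = 0 - j1.45e+04 Ω
Step 3 — Ladder network (open output): work backward from the far end, alternating series and parallel combinations. Z_in = 2.9e-05 + j538.6 Ω = 538.6∠90.0° Ω.
Step 4 — Source phasor: V = 12∠0.0° V = 12 V.
Step 5 — Ohm's law: I = V / Z_total = (12) / (2.9e-05 + j538.6) = 1.199e-09 - j0.02228 A.
Step 6 — Convert to polar: |I| = 0.02228 A, ∠I = -90.0°.

I = 0.02228∠-90.0° A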